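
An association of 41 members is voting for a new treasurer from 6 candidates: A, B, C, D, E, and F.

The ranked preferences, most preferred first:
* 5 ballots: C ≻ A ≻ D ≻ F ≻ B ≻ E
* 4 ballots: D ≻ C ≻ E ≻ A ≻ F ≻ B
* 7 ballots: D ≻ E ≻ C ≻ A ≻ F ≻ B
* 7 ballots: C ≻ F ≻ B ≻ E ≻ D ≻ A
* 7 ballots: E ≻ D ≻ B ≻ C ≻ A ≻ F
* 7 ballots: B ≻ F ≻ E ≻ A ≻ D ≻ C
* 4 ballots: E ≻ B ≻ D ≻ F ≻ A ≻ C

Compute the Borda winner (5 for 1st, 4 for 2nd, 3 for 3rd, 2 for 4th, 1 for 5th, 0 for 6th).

A: 5×4 + 4×2 + 7×2 + 7×0 + 7×1 + 7×2 + 4×1 = 67
B: 5×1 + 4×0 + 7×0 + 7×3 + 7×3 + 7×5 + 4×4 = 98
C: 5×5 + 4×4 + 7×3 + 7×5 + 7×2 + 7×0 + 4×0 = 111
D: 5×3 + 4×5 + 7×5 + 7×1 + 7×4 + 7×1 + 4×3 = 124
E: 5×0 + 4×3 + 7×4 + 7×2 + 7×5 + 7×3 + 4×5 = 130
F: 5×2 + 4×1 + 7×1 + 7×4 + 7×0 + 7×4 + 4×2 = 85

E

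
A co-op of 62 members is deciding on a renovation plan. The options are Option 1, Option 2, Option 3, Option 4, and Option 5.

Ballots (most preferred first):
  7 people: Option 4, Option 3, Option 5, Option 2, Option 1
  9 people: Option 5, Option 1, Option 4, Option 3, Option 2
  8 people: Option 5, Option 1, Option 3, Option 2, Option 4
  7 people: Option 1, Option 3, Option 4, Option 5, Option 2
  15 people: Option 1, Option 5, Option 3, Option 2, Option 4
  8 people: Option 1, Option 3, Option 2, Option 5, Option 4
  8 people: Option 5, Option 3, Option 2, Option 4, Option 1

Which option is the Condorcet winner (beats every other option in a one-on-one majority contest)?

Option 5 vs Option 1: 32–30
Option 5 vs Option 2: 54–8
Option 5 vs Option 3: 40–22
Option 5 vs Option 4: 48–14
Option 5 beats every other option.

Option 5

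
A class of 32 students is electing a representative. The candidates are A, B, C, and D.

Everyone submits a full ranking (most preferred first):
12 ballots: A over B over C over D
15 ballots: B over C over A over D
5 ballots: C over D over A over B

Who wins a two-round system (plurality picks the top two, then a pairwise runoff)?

A

Round 1 first-place votes: A 12, B 15, C 5, D 0. B and A advance.
Runoff: B is ranked above A on 15 ballots, A above B on 17.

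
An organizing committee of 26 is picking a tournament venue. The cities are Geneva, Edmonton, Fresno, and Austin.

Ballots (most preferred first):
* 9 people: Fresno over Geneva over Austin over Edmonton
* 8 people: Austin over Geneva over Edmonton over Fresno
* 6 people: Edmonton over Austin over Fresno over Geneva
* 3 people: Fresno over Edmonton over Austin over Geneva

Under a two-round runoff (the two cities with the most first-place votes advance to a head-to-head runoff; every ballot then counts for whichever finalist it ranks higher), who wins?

Austin

Round 1 first-place votes: Geneva 0, Edmonton 6, Fresno 12, Austin 8. Fresno and Austin advance.
Runoff: Fresno is ranked above Austin on 12 ballots, Austin above Fresno on 14.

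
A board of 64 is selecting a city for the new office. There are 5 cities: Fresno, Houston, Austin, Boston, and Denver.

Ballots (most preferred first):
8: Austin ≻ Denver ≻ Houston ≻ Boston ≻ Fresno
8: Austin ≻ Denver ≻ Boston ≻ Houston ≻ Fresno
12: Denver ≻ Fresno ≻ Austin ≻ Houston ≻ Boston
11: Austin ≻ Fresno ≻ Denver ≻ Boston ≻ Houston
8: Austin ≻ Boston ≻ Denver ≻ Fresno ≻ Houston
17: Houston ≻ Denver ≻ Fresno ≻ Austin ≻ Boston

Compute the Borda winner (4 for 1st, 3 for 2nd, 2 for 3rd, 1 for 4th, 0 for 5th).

Fresno: 8×0 + 8×0 + 12×3 + 11×3 + 8×1 + 17×2 = 111
Houston: 8×2 + 8×1 + 12×1 + 11×0 + 8×0 + 17×4 = 104
Austin: 8×4 + 8×4 + 12×2 + 11×4 + 8×4 + 17×1 = 181
Boston: 8×1 + 8×2 + 12×0 + 11×1 + 8×3 + 17×0 = 59
Denver: 8×3 + 8×3 + 12×4 + 11×2 + 8×2 + 17×3 = 185

Denver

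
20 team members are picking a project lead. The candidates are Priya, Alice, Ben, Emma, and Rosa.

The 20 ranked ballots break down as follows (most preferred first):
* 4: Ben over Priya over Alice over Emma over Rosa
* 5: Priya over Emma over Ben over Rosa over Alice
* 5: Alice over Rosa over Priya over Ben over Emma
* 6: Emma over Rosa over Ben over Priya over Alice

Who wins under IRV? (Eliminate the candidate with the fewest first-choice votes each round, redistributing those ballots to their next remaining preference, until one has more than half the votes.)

Priya

Round 1: Priya 5, Alice 5, Ben 4, Emma 6, Rosa 0. Rosa eliminated.
Round 2: Priya 5, Alice 5, Ben 4, Emma 6. Ben eliminated.
Round 3: Priya 9, Alice 5, Emma 6. Alice eliminated.
Round 4: Priya 14, Emma 6. Priya has a majority (≥11).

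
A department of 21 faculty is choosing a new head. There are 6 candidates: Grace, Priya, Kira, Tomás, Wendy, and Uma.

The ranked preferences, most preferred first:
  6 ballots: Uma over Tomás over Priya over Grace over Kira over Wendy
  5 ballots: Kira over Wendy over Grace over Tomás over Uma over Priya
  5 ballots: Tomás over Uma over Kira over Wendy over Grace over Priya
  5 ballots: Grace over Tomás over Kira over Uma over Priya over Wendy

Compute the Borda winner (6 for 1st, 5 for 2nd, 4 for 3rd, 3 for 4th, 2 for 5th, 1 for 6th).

Grace: 6×3 + 5×4 + 5×2 + 5×6 = 78
Priya: 6×4 + 5×1 + 5×1 + 5×2 = 44
Kira: 6×2 + 5×6 + 5×4 + 5×4 = 82
Tomás: 6×5 + 5×3 + 5×6 + 5×5 = 100
Wendy: 6×1 + 5×5 + 5×3 + 5×1 = 51
Uma: 6×6 + 5×2 + 5×5 + 5×3 = 86

Tomás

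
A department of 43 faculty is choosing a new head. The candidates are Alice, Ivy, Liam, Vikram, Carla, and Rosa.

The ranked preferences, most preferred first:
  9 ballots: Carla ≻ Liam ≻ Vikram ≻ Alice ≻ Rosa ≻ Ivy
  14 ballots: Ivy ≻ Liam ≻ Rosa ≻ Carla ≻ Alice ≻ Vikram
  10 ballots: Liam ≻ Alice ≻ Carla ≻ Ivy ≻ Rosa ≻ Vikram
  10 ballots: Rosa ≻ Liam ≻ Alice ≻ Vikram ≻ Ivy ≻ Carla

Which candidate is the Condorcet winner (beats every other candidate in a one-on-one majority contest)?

Liam

Liam vs Alice: 43–0
Liam vs Ivy: 29–14
Liam vs Vikram: 43–0
Liam vs Carla: 34–9
Liam vs Rosa: 33–10
Liam beats every other candidate.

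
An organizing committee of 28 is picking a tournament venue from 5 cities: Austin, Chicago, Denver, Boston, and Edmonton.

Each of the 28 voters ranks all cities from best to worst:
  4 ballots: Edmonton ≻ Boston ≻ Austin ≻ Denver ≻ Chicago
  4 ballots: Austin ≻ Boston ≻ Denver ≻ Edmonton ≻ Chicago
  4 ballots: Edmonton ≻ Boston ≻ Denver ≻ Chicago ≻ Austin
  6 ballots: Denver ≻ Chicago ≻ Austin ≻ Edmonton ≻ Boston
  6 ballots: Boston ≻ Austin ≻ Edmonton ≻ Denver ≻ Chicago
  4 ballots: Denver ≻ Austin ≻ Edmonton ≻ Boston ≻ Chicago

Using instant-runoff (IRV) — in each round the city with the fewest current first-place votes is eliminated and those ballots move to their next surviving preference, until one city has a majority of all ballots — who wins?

Round 1: Austin 4, Chicago 0, Denver 10, Boston 6, Edmonton 8. Chicago eliminated.
Round 2: Austin 4, Denver 10, Boston 6, Edmonton 8. Austin eliminated.
Round 3: Denver 10, Boston 10, Edmonton 8. Edmonton eliminated.
Round 4: Denver 10, Boston 18. Boston has a majority (≥15).

Boston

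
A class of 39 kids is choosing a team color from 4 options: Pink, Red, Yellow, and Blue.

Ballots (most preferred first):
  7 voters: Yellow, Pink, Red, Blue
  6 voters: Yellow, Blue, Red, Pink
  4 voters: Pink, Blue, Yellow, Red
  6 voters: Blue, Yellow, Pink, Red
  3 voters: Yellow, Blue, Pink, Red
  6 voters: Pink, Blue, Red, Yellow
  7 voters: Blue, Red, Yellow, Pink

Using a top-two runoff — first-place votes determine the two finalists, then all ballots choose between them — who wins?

Round 1 first-place votes: Pink 10, Red 0, Yellow 16, Blue 13. Yellow and Blue advance.
Runoff: Yellow is ranked above Blue on 16 ballots, Blue above Yellow on 23.

Blue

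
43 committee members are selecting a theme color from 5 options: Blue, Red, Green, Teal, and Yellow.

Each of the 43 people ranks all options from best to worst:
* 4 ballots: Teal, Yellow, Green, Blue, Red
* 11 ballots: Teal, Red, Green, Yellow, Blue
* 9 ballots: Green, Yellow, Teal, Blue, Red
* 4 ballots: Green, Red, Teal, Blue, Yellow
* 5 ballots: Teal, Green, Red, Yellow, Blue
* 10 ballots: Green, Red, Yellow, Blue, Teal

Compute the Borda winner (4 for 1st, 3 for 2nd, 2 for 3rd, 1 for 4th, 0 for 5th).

Blue: 4×1 + 11×0 + 9×1 + 4×1 + 5×0 + 10×1 = 27
Red: 4×0 + 11×3 + 9×0 + 4×3 + 5×2 + 10×3 = 85
Green: 4×2 + 11×2 + 9×4 + 4×4 + 5×3 + 10×4 = 137
Teal: 4×4 + 11×4 + 9×2 + 4×2 + 5×4 + 10×0 = 106
Yellow: 4×3 + 11×1 + 9×3 + 4×0 + 5×1 + 10×2 = 75

Green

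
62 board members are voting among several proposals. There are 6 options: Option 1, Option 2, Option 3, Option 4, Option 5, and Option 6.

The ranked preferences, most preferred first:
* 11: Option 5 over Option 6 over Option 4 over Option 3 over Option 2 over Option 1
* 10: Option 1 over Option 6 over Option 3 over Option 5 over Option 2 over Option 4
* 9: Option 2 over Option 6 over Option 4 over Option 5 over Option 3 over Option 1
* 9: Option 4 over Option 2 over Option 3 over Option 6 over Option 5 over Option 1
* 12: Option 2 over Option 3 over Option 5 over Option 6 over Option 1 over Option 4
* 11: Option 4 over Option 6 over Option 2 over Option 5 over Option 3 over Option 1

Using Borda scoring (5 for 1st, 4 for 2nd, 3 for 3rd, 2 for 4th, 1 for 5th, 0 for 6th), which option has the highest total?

Option 1: 11×0 + 10×5 + 9×0 + 9×0 + 12×1 + 11×0 = 62
Option 2: 11×1 + 10×1 + 9×5 + 9×4 + 12×5 + 11×3 = 195
Option 3: 11×2 + 10×3 + 9×1 + 9×3 + 12×4 + 11×1 = 147
Option 4: 11×3 + 10×0 + 9×3 + 9×5 + 12×0 + 11×5 = 160
Option 5: 11×5 + 10×2 + 9×2 + 9×1 + 12×3 + 11×2 = 160
Option 6: 11×4 + 10×4 + 9×4 + 9×2 + 12×2 + 11×4 = 206

Option 6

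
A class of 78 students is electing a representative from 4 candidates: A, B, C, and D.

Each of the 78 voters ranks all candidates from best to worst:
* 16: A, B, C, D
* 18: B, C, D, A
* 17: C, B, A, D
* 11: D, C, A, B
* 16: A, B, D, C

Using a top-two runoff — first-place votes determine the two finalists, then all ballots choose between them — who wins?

Round 1 first-place votes: A 32, B 18, C 17, D 11. A and B advance.
Runoff: A is ranked above B on 43 ballots, B above A on 35.

A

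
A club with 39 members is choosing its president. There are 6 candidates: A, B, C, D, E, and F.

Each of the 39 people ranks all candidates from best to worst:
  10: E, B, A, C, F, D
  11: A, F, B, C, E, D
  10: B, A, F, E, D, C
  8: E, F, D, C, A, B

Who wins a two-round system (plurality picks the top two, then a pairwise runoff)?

A

Round 1 first-place votes: A 11, B 10, C 0, D 0, E 18, F 0. E and A advance.
Runoff: E is ranked above A on 18 ballots, A above E on 21.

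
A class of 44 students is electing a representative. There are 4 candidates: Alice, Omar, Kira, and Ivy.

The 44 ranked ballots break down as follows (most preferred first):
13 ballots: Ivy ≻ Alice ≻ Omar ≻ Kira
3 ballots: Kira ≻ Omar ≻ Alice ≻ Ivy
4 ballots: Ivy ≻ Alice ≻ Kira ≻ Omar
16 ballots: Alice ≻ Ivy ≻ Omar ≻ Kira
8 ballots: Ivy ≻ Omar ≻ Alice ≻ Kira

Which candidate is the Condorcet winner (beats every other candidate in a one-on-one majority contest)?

Ivy vs Alice: 25–19
Ivy vs Omar: 41–3
Ivy vs Kira: 41–3
Ivy beats every other candidate.

Ivy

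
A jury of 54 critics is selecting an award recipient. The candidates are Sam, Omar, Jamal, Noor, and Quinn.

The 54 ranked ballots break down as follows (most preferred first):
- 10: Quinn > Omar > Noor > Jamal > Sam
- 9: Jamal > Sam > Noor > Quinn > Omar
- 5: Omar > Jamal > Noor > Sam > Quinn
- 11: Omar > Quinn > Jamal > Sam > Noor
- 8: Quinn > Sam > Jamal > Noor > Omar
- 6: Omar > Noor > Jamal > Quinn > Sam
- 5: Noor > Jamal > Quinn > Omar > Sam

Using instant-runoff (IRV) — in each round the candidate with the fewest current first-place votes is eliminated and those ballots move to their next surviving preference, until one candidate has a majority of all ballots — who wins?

Round 1: Sam 0, Omar 22, Jamal 9, Noor 5, Quinn 18. Sam eliminated.
Round 2: Omar 22, Jamal 9, Noor 5, Quinn 18. Noor eliminated.
Round 3: Omar 22, Jamal 14, Quinn 18. Jamal eliminated.
Round 4: Omar 22, Quinn 32. Quinn has a majority (≥28).

Quinn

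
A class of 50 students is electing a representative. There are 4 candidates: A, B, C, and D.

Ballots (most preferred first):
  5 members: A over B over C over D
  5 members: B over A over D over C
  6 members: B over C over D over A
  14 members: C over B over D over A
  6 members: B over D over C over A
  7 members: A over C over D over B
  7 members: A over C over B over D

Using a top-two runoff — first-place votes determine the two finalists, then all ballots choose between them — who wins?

B

Round 1 first-place votes: A 19, B 17, C 14, D 0. A and B advance.
Runoff: A is ranked above B on 19 ballots, B above A on 31.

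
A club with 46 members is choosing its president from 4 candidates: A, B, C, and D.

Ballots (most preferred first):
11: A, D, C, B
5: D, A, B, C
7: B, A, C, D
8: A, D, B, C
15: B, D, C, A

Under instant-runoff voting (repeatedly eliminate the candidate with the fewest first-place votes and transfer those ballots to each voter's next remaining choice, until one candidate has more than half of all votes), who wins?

Round 1: A 19, B 22, C 0, D 5. C eliminated.
Round 2: A 19, B 22, D 5. D eliminated.
Round 3: A 24, B 22. A has a majority (≥24).

A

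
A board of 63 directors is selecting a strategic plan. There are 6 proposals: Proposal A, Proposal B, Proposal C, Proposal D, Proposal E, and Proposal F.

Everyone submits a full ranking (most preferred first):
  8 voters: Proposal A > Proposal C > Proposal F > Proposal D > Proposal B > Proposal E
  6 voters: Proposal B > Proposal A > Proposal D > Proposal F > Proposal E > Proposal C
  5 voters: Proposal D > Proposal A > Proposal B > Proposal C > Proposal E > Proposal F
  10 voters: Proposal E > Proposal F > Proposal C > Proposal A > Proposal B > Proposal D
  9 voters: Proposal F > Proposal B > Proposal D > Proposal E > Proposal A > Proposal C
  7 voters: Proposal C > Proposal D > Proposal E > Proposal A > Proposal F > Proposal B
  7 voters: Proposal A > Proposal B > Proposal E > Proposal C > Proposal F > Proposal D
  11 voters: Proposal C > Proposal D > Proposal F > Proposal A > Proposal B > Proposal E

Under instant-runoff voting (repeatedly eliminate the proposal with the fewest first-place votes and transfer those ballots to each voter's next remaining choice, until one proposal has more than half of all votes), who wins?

Proposal A

Round 1: Proposal A 15, Proposal B 6, Proposal C 18, Proposal D 5, Proposal E 10, Proposal F 9. Proposal D eliminated.
Round 2: Proposal A 20, Proposal B 6, Proposal C 18, Proposal E 10, Proposal F 9. Proposal B eliminated.
Round 3: Proposal A 26, Proposal C 18, Proposal E 10, Proposal F 9. Proposal F eliminated.
Round 4: Proposal A 26, Proposal C 18, Proposal E 19. Proposal C eliminated.
Round 5: Proposal A 37, Proposal E 26. Proposal A has a majority (≥32).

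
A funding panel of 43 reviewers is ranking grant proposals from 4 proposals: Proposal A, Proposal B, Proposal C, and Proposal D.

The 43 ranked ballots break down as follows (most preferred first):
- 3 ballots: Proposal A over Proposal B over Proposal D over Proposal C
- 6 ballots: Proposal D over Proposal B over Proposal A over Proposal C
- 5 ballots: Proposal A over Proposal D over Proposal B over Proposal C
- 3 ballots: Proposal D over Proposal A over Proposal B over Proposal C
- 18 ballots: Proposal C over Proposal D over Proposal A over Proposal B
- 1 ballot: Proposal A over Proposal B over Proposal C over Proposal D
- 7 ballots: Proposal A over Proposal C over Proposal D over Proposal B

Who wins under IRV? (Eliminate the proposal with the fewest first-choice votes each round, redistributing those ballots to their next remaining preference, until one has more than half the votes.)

Round 1: Proposal A 16, Proposal B 0, Proposal C 18, Proposal D 9. Proposal B eliminated.
Round 2: Proposal A 16, Proposal C 18, Proposal D 9. Proposal D eliminated.
Round 3: Proposal A 25, Proposal C 18. Proposal A has a majority (≥22).

Proposal A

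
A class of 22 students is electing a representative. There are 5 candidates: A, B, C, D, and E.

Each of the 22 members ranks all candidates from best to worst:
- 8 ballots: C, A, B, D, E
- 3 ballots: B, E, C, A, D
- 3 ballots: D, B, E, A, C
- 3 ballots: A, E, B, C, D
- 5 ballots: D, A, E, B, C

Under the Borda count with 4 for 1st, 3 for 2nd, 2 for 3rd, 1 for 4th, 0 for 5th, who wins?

A

A: 8×3 + 3×1 + 3×1 + 3×4 + 5×3 = 57
B: 8×2 + 3×4 + 3×3 + 3×2 + 5×1 = 48
C: 8×4 + 3×2 + 3×0 + 3×1 + 5×0 = 41
D: 8×1 + 3×0 + 3×4 + 3×0 + 5×4 = 40
E: 8×0 + 3×3 + 3×2 + 3×3 + 5×2 = 34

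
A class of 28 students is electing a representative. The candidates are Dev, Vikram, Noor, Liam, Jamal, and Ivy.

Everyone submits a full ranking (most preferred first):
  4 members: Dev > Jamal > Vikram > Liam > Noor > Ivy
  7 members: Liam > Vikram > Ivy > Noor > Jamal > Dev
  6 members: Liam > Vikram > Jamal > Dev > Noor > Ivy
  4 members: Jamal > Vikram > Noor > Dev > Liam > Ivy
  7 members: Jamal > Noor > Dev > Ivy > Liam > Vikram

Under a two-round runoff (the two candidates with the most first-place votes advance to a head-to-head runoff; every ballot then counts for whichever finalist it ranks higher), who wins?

Jamal

Round 1 first-place votes: Dev 4, Vikram 0, Noor 0, Liam 13, Jamal 11, Ivy 0. Liam and Jamal advance.
Runoff: Liam is ranked above Jamal on 13 ballots, Jamal above Liam on 15.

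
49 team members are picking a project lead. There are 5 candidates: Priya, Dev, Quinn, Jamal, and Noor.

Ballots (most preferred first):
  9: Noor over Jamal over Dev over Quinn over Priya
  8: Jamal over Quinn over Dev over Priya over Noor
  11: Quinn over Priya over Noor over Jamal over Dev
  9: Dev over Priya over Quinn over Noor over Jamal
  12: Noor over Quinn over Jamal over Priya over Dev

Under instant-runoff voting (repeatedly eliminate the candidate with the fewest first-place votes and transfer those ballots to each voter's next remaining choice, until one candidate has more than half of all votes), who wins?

Quinn

Round 1: Priya 0, Dev 9, Quinn 11, Jamal 8, Noor 21. Priya eliminated.
Round 2: Dev 9, Quinn 11, Jamal 8, Noor 21. Jamal eliminated.
Round 3: Dev 9, Quinn 19, Noor 21. Dev eliminated.
Round 4: Quinn 28, Noor 21. Quinn has a majority (≥25).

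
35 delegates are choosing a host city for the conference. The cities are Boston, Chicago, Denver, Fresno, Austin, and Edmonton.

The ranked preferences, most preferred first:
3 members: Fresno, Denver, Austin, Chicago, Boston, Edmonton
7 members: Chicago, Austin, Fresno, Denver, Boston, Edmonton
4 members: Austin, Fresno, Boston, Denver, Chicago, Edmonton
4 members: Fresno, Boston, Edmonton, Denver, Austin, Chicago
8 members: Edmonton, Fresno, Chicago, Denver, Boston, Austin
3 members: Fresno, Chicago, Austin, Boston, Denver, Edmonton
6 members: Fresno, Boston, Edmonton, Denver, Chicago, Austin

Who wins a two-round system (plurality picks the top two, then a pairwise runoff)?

Fresno

Round 1 first-place votes: Boston 0, Chicago 7, Denver 0, Fresno 16, Austin 4, Edmonton 8. Fresno and Edmonton advance.
Runoff: Fresno is ranked above Edmonton on 27 ballots, Edmonton above Fresno on 8.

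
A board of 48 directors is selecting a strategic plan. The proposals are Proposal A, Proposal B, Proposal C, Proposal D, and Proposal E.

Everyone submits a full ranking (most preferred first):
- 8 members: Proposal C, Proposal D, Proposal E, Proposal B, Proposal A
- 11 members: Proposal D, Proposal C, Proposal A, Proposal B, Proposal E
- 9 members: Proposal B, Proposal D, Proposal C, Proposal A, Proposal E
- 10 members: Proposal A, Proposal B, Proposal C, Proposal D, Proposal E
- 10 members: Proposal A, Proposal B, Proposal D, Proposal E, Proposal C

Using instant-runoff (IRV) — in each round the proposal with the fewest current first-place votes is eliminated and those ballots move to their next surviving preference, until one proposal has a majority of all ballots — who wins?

Round 1: Proposal A 20, Proposal B 9, Proposal C 8, Proposal D 11, Proposal E 0. Proposal E eliminated.
Round 2: Proposal A 20, Proposal B 9, Proposal C 8, Proposal D 11. Proposal C eliminated.
Round 3: Proposal A 20, Proposal B 9, Proposal D 19. Proposal B eliminated.
Round 4: Proposal A 20, Proposal D 28. Proposal D has a majority (≥25).

Proposal D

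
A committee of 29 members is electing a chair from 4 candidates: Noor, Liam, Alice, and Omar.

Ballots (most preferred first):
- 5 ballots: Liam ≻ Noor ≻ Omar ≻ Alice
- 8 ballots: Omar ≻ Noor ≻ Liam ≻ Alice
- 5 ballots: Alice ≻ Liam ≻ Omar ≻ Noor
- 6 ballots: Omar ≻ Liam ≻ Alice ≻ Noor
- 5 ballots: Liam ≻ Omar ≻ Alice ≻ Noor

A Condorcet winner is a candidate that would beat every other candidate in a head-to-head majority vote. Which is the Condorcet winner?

Liam vs Noor: 21–8
Liam vs Alice: 24–5
Liam vs Omar: 15–14
Liam beats every other candidate.

Liam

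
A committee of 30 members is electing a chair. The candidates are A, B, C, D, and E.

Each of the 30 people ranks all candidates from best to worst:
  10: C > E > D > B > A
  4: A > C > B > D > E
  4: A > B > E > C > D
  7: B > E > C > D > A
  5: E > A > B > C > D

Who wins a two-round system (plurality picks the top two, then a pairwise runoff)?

Round 1 first-place votes: A 8, B 7, C 10, D 0, E 5. C and A advance.
Runoff: C is ranked above A on 17 ballots, A above C on 13.

C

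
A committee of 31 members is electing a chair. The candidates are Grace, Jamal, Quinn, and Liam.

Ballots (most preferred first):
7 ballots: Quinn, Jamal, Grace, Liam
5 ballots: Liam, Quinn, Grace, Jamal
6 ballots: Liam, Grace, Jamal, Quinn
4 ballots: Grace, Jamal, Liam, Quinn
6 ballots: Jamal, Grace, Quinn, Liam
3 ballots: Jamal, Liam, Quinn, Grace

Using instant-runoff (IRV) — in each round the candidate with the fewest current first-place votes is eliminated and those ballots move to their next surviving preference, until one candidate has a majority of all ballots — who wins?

Round 1: Grace 4, Jamal 9, Quinn 7, Liam 11. Grace eliminated.
Round 2: Jamal 13, Quinn 7, Liam 11. Quinn eliminated.
Round 3: Jamal 20, Liam 11. Jamal has a majority (≥16).

Jamal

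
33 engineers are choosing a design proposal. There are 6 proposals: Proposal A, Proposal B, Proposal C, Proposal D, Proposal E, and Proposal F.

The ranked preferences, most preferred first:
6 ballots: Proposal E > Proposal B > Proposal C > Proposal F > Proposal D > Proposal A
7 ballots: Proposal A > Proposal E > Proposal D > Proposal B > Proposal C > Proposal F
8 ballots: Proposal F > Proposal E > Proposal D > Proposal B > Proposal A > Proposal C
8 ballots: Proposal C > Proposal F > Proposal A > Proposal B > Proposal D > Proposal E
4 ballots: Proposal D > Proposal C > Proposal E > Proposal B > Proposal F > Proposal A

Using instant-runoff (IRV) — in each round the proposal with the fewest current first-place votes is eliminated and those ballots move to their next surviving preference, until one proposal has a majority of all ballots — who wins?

Proposal C

Round 1: Proposal A 7, Proposal B 0, Proposal C 8, Proposal D 4, Proposal E 6, Proposal F 8. Proposal B eliminated.
Round 2: Proposal A 7, Proposal C 8, Proposal D 4, Proposal E 6, Proposal F 8. Proposal D eliminated.
Round 3: Proposal A 7, Proposal C 12, Proposal E 6, Proposal F 8. Proposal E eliminated.
Round 4: Proposal A 7, Proposal C 18, Proposal F 8. Proposal C has a majority (≥17).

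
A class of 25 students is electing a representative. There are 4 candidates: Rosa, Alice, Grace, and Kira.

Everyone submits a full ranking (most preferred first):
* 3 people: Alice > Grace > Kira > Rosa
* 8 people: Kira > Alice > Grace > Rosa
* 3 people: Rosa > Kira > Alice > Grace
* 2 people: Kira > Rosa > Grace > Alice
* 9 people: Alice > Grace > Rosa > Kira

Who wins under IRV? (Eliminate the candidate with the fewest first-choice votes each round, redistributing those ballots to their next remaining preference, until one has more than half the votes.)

Kira

Round 1: Rosa 3, Alice 12, Grace 0, Kira 10. Grace eliminated.
Round 2: Rosa 3, Alice 12, Kira 10. Rosa eliminated.
Round 3: Alice 12, Kira 13. Kira has a majority (≥13).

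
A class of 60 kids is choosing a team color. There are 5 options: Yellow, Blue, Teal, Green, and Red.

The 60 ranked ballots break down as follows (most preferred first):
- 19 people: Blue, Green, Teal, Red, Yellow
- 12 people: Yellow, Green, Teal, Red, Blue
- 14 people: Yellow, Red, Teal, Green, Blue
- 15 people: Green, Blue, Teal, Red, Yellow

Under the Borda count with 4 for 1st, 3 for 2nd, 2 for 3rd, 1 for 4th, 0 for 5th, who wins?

Green

Yellow: 19×0 + 12×4 + 14×4 + 15×0 = 104
Blue: 19×4 + 12×0 + 14×0 + 15×3 = 121
Teal: 19×2 + 12×2 + 14×2 + 15×2 = 120
Green: 19×3 + 12×3 + 14×1 + 15×4 = 167
Red: 19×1 + 12×1 + 14×3 + 15×1 = 88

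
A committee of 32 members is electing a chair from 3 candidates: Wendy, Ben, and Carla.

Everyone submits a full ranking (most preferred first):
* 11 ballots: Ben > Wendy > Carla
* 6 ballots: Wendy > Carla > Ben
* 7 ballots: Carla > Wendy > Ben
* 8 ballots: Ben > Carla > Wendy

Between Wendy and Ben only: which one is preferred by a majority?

Ben

Wendy is ranked above Ben on 13 ballots; Ben above Wendy on 19.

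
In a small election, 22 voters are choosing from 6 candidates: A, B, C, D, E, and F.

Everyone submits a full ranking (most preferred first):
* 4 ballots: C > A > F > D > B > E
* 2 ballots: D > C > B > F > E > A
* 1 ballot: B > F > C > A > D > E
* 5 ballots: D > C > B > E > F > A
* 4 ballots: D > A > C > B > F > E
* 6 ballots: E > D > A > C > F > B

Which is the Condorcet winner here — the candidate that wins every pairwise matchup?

D

D vs A: 17–5
D vs B: 21–1
D vs C: 17–5
D vs E: 16–6
D vs F: 17–5
D beats every other candidate.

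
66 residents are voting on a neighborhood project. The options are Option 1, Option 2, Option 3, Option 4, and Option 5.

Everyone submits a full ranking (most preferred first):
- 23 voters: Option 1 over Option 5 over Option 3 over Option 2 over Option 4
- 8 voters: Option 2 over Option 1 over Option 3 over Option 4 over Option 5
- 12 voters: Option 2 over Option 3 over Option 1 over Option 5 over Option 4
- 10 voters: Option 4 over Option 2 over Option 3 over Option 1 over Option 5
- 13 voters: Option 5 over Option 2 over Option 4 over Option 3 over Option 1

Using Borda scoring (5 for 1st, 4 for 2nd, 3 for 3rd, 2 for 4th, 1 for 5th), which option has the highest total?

Option 2

Option 1: 23×5 + 8×4 + 12×3 + 10×2 + 13×1 = 216
Option 2: 23×2 + 8×5 + 12×5 + 10×4 + 13×4 = 238
Option 3: 23×3 + 8×3 + 12×4 + 10×3 + 13×2 = 197
Option 4: 23×1 + 8×2 + 12×1 + 10×5 + 13×3 = 140
Option 5: 23×4 + 8×1 + 12×2 + 10×1 + 13×5 = 199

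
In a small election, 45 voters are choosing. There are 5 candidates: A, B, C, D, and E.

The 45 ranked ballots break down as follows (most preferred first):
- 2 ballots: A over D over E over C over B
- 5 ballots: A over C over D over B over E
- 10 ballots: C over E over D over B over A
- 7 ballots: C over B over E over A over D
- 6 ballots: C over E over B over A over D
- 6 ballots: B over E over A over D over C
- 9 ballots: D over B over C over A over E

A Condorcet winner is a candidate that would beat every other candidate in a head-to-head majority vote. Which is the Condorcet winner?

C vs A: 32–13
C vs B: 30–15
C vs D: 28–17
C vs E: 37–8
C beats every other candidate.

C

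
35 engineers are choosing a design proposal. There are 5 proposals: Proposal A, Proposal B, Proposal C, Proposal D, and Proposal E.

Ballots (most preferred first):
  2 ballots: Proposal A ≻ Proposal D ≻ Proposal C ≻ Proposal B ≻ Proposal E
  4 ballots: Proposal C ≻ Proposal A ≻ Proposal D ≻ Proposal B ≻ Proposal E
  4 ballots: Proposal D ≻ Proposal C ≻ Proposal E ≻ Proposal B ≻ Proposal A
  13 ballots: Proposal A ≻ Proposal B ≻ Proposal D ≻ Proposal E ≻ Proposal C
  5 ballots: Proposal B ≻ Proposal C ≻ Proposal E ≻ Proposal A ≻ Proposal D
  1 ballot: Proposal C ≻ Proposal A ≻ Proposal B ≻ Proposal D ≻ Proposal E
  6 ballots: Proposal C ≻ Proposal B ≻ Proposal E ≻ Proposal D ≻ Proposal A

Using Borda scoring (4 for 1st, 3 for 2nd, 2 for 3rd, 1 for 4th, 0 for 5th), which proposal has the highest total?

Proposal B

Proposal A: 2×4 + 4×3 + 4×0 + 13×4 + 5×1 + 1×3 + 6×0 = 80
Proposal B: 2×1 + 4×1 + 4×1 + 13×3 + 5×4 + 1×2 + 6×3 = 89
Proposal C: 2×2 + 4×4 + 4×3 + 13×0 + 5×3 + 1×4 + 6×4 = 75
Proposal D: 2×3 + 4×2 + 4×4 + 13×2 + 5×0 + 1×1 + 6×1 = 63
Proposal E: 2×0 + 4×0 + 4×2 + 13×1 + 5×2 + 1×0 + 6×2 = 43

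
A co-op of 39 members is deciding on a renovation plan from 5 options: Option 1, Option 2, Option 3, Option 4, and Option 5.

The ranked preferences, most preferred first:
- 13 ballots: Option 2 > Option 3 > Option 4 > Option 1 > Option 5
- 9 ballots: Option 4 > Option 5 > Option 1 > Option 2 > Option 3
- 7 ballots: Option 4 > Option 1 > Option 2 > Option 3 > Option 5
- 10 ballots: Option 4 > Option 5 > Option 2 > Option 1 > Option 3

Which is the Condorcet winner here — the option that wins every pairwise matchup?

Option 4 vs Option 1: 39–0
Option 4 vs Option 2: 26–13
Option 4 vs Option 3: 26–13
Option 4 vs Option 5: 39–0
Option 4 beats every other option.

Option 4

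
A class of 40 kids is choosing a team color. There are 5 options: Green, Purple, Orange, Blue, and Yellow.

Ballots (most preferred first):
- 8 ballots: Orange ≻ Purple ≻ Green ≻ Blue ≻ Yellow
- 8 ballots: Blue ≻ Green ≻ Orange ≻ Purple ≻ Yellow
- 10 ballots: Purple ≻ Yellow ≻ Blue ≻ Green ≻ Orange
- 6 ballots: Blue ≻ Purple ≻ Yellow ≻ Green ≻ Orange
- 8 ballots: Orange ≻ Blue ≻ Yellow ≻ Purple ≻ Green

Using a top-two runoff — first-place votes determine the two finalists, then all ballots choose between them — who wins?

Round 1 first-place votes: Green 0, Purple 10, Orange 16, Blue 14, Yellow 0. Orange and Blue advance.
Runoff: Orange is ranked above Blue on 16 ballots, Blue above Orange on 24.

Blue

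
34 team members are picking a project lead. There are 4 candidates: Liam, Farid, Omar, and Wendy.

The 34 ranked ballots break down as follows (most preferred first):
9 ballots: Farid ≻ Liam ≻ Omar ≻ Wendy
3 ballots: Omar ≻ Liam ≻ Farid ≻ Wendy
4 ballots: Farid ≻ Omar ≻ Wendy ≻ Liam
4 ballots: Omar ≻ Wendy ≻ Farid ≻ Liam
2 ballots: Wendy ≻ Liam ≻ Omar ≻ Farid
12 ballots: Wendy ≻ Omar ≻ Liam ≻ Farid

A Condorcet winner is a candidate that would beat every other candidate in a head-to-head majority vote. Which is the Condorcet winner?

Omar vs Liam: 23–11
Omar vs Farid: 21–13
Omar vs Wendy: 20–14
Omar beats every other candidate.

Omar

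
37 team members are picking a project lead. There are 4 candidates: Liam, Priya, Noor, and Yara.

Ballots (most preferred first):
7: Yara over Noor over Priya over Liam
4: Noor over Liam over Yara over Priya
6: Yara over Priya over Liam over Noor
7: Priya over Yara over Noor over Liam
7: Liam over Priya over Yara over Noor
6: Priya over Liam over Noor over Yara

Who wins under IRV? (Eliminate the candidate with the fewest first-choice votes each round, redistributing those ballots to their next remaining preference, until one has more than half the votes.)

Round 1: Liam 7, Priya 13, Noor 4, Yara 13. Noor eliminated.
Round 2: Liam 11, Priya 13, Yara 13. Liam eliminated.
Round 3: Priya 20, Yara 17. Priya has a majority (≥19).

Priya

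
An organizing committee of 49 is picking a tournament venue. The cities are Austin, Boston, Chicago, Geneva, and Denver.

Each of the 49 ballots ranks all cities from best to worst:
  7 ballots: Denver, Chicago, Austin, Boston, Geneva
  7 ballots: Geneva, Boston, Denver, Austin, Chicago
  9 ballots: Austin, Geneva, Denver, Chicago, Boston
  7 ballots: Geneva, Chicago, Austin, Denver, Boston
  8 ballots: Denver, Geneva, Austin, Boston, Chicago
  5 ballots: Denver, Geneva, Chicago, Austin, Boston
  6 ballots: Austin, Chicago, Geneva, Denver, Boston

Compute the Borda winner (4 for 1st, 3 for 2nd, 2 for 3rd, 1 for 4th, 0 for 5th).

Austin: 7×2 + 7×1 + 9×4 + 7×2 + 8×2 + 5×1 + 6×4 = 116
Boston: 7×1 + 7×3 + 9×0 + 7×0 + 8×1 + 5×0 + 6×0 = 36
Chicago: 7×3 + 7×0 + 9×1 + 7×3 + 8×0 + 5×2 + 6×3 = 79
Geneva: 7×0 + 7×4 + 9×3 + 7×4 + 8×3 + 5×3 + 6×2 = 134
Denver: 7×4 + 7×2 + 9×2 + 7×1 + 8×4 + 5×4 + 6×1 = 125

Geneva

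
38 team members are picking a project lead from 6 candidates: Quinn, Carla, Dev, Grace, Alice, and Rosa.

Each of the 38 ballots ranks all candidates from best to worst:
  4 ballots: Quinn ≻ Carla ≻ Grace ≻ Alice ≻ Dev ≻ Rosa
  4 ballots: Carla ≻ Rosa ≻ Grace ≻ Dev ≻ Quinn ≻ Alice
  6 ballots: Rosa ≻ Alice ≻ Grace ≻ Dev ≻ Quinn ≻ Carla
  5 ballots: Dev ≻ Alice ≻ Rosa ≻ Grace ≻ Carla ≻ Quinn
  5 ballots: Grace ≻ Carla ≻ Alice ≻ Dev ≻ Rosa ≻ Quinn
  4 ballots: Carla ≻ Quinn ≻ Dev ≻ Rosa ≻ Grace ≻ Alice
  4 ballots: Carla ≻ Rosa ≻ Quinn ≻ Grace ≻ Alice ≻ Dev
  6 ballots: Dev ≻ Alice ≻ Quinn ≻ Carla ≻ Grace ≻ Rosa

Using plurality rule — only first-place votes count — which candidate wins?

Carla

First-place votes: Quinn 4, Carla 12, Dev 11, Grace 5, Alice 0, Rosa 6.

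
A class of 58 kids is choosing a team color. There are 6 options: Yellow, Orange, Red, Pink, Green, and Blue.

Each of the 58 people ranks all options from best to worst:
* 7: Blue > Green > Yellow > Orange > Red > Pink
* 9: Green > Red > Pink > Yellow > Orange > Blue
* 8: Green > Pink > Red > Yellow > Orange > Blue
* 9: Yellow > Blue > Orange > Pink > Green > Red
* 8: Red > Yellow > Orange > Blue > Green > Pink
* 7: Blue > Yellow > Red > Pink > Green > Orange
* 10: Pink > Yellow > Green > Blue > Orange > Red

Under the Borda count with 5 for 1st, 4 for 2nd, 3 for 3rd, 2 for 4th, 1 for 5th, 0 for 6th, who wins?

Yellow: 7×3 + 9×2 + 8×2 + 9×5 + 8×4 + 7×4 + 10×4 = 200
Orange: 7×2 + 9×1 + 8×1 + 9×3 + 8×3 + 7×0 + 10×1 = 92
Red: 7×1 + 9×4 + 8×3 + 9×0 + 8×5 + 7×3 + 10×0 = 128
Pink: 7×0 + 9×3 + 8×4 + 9×2 + 8×0 + 7×2 + 10×5 = 141
Green: 7×4 + 9×5 + 8×5 + 9×1 + 8×1 + 7×1 + 10×3 = 167
Blue: 7×5 + 9×0 + 8×0 + 9×4 + 8×2 + 7×5 + 10×2 = 142

Yellow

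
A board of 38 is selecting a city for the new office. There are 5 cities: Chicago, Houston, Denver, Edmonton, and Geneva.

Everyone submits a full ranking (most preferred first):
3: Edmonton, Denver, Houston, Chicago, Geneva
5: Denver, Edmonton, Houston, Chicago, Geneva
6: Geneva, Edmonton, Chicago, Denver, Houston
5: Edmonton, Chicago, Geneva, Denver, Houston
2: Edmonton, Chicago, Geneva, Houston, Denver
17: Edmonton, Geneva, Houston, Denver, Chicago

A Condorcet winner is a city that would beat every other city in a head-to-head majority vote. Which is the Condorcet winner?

Edmonton vs Chicago: 38–0
Edmonton vs Houston: 38–0
Edmonton vs Denver: 33–5
Edmonton vs Geneva: 32–6
Edmonton beats every other city.

Edmonton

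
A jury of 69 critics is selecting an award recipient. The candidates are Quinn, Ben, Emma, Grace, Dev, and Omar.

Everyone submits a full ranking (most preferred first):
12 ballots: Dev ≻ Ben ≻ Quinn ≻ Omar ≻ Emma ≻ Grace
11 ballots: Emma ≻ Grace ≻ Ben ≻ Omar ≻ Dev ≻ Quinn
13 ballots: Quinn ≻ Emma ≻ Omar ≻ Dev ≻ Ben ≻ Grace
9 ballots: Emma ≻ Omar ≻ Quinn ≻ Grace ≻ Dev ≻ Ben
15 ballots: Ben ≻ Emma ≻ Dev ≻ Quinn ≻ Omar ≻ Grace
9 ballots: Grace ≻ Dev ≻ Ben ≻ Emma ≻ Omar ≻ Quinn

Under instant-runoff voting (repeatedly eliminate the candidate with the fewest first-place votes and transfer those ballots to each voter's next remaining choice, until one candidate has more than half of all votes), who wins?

Emma

Round 1: Quinn 13, Ben 15, Emma 20, Grace 9, Dev 12, Omar 0. Omar eliminated.
Round 2: Quinn 13, Ben 15, Emma 20, Grace 9, Dev 12. Grace eliminated.
Round 3: Quinn 13, Ben 15, Emma 20, Dev 21. Quinn eliminated.
Round 4: Ben 15, Emma 33, Dev 21. Ben eliminated.
Round 5: Emma 48, Dev 21. Emma has a majority (≥35).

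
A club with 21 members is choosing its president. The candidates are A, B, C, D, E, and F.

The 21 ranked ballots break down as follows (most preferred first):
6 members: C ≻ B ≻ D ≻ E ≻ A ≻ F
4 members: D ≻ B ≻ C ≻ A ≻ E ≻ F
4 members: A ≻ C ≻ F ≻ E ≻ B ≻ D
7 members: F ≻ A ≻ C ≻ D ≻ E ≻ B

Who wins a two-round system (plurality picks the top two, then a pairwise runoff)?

Round 1 first-place votes: A 4, B 0, C 6, D 4, E 0, F 7. F and C advance.
Runoff: F is ranked above C on 7 ballots, C above F on 14.

C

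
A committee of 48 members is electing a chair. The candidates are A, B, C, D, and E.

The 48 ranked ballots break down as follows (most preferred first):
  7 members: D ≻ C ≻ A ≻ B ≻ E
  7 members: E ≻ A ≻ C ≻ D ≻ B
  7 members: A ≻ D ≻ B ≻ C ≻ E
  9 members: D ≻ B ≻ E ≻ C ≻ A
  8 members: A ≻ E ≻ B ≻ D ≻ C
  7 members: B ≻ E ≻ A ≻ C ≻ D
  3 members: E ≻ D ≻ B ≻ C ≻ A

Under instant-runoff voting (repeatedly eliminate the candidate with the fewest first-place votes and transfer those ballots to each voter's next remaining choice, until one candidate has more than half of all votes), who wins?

E

Round 1: A 15, B 7, C 0, D 16, E 10. C eliminated.
Round 2: A 15, B 7, D 16, E 10. B eliminated.
Round 3: A 15, D 16, E 17. A eliminated.
Round 4: D 23, E 25. E has a majority (≥25).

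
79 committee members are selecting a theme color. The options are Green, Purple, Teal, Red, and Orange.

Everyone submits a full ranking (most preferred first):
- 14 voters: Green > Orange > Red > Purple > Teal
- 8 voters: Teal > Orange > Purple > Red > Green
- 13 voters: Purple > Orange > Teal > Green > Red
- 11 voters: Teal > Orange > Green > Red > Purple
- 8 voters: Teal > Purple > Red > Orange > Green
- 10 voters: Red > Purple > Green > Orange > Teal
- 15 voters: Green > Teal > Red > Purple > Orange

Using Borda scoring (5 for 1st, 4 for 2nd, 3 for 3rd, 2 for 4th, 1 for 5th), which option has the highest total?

Green: 14×5 + 8×1 + 13×2 + 11×3 + 8×1 + 10×3 + 15×5 = 250
Purple: 14×2 + 8×3 + 13×5 + 11×1 + 8×4 + 10×4 + 15×2 = 230
Teal: 14×1 + 8×5 + 13×3 + 11×5 + 8×5 + 10×1 + 15×4 = 258
Red: 14×3 + 8×2 + 13×1 + 11×2 + 8×3 + 10×5 + 15×3 = 212
Orange: 14×4 + 8×4 + 13×4 + 11×4 + 8×2 + 10×2 + 15×1 = 235

Teal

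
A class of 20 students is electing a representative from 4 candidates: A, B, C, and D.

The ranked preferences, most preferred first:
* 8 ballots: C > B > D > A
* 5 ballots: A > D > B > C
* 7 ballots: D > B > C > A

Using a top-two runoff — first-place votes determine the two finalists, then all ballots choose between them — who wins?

D

Round 1 first-place votes: A 5, B 0, C 8, D 7. C and D advance.
Runoff: C is ranked above D on 8 ballots, D above C on 12.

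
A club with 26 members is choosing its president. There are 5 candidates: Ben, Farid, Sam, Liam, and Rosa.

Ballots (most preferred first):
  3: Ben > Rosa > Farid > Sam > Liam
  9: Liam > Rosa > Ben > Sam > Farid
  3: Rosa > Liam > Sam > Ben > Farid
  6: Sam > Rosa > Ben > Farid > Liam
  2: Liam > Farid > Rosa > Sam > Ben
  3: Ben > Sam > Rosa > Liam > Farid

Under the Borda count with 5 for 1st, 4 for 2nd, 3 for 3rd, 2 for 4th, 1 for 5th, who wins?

Ben: 3×5 + 9×3 + 3×2 + 6×3 + 2×1 + 3×5 = 83
Farid: 3×3 + 9×1 + 3×1 + 6×2 + 2×4 + 3×1 = 44
Sam: 3×2 + 9×2 + 3×3 + 6×5 + 2×2 + 3×4 = 79
Liam: 3×1 + 9×5 + 3×4 + 6×1 + 2×5 + 3×2 = 82
Rosa: 3×4 + 9×4 + 3×5 + 6×4 + 2×3 + 3×3 = 102

Rosa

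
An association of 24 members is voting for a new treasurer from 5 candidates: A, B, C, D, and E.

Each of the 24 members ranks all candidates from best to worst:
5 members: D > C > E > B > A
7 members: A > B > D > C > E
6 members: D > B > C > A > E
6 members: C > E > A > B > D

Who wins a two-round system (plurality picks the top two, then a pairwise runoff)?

A

Round 1 first-place votes: A 7, B 0, C 6, D 11, E 0. D and A advance.
Runoff: D is ranked above A on 11 ballots, A above D on 13.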